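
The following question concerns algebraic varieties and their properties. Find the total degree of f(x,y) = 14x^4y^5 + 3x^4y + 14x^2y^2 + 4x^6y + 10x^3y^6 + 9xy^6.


Examine each term for its total degree (sum of exponents).
  Term '14x^4y^5' has total degree 4+5 = 9.
  Term '3x^4y' has total degree 4+1 = 5.
  Term '14x^2y^2' has total degree 2+2 = 4.
  Term '4x^6y' has total degree 6+1 = 7.
  Term '10x^3y^6' has total degree 3+6 = 9.
  Term '9xy^6' has total degree 1+6 = 7.
The maximum total degree among all terms is 9.

9


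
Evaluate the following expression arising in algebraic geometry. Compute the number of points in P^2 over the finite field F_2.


P^2(F_2) has (q^(n+1) - 1)/(q - 1) points.
= 2^2 + 2^1 + 2^0
= 4 + 2 + 1
= 7

7


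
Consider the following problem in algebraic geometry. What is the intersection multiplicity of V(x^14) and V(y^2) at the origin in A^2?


The intersection multiplicity of V(x^a) and V(y^b) at the origin is:
I(O; V(x^14), V(y^2)) = dim_k(k[x,y]/(x^14, y^2))
A basis for k[x,y]/(x^14, y^2) is the set of monomials x^i * y^j
where 0 <= i < 14 and 0 <= j < 2.
The number of such monomials is 14 * 2 = 28

28


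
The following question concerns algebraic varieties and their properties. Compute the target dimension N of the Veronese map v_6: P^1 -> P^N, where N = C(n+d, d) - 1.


The Veronese embedding v_d: P^n -> P^N maps each point to all
degree-d monomials in n+1 homogeneous coordinates.
N = C(n+d, d) - 1
N = C(1+6, 6) - 1
N = C(7, 6) - 1
C(7, 6) = 7
N = 7 - 1 = 6

6


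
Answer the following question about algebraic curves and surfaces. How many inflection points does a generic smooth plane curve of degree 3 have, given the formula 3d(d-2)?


For a general smooth plane curve C of degree d, the inflection points are
the intersection of C with its Hessian curve, which has degree 3(d-2).
By Bezout, the total intersection number is d * 3(d-2) = 3 * 3 = 9.
For a general curve every flex is ordinary, so each contributes
multiplicity 1 to C·Hess(C), and the number of distinct inflection
points is 3d(d-2).
Inflection points = 3*3*(3-2) = 3*3*1 = 9

9


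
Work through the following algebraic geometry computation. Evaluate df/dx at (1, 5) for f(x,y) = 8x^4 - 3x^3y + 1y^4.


df/dx = 4*8*x^3 + 3*(-3)*x^2*y
At (1,5): 4*8*1^3 + 3*(-3)*1^2*5
= 32 - 45
= -13

-13


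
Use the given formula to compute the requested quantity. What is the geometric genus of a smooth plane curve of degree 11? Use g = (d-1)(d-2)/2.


Using the genus formula for smooth plane curves:
g = (d-1)(d-2)/2
g = (11-1)(11-2)/2
g = 10*9/2
g = 90/2 = 45

45


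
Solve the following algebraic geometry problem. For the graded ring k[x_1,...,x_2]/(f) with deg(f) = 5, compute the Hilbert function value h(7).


For R = k[x_1,...,x_n]/(f) with f homogeneous of degree e:
The Hilbert series is (1 - t^e)/(1 - t)^n.
So h(d) = C(d+n-1, n-1) - C(d-e+n-1, n-1) for d >= e.
With n=2, e=5, d=7:
C(7+2-1, 2-1) = C(8, 1) = 8
C(7-5+2-1, 2-1) = C(3, 1) = 3
h(7) = 8 - 3 = 5

5


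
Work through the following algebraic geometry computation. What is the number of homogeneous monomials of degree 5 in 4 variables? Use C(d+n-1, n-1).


The number of degree-5 monomials in 4 variables is C(d+n-1, n-1).
= C(5+4-1, 4-1) = C(8, 3)
= 56

56


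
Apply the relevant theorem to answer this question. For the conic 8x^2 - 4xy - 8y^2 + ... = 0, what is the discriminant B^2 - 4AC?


The discriminant of a conic Ax^2 + Bxy + Cy^2 + ... = 0 is B^2 - 4AC.
B^2 = (-4)^2 = 16
4AC = 4*8*(-8) = -256
Discriminant = 16 + 256 = 272

272


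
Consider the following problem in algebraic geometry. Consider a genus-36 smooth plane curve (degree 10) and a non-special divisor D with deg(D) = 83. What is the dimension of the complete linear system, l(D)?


First, compute the genus of a smooth plane curve of degree 10:
g = (d-1)(d-2)/2 = (10-1)(10-2)/2 = 36
For a non-special divisor D (i.e., h^1(D) = 0), Riemann-Roch gives:
l(D) = deg(D) - g + 1
Since deg(D) = 83 >= 2g - 1 = 71, D is non-special.
l(D) = 83 - 36 + 1 = 48

48


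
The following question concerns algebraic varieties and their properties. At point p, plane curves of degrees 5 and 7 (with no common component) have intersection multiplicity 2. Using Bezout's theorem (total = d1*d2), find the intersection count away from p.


By Bezout's theorem, the total intersection number is d1 * d2.
Total = 5 * 7 = 35
Intersection multiplicity at p = 2
Remaining intersections = 35 - 2 = 33

33


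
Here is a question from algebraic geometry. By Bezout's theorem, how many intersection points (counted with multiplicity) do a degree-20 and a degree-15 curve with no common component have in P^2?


Bezout's theorem states the intersection count equals the product of degrees.
Intersection count = 20 * 15 = 300

300


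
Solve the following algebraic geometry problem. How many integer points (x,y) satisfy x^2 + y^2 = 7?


Systematically check integer values of x where x^2 <= 7.
For each valid x, check if 7 - x^2 is a perfect square.
Total integer solutions found: 0

0


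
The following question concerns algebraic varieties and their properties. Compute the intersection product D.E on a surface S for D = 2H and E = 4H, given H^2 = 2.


Using bilinearity of the intersection pairing on a surface S:
(aH).(bH) = ab * (H.H)
We have H^2 = 2.
D.E = (2H).(4H) = 2*4*2
= 8*2
= 16

16


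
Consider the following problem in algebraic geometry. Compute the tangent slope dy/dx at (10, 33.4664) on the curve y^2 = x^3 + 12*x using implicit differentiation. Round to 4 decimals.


Using implicit differentiation of y^2 = x^3 + 12*x:
2y * dy/dx = 3x^2 + 12
dy/dx = (3x^2 + 12)/(2y)
Numerator: 3*10^2 + 12 = 312
Denominator: 2*33.4664 = 66.9328
dy/dx = 312/66.9328 = 4.6614

4.6614


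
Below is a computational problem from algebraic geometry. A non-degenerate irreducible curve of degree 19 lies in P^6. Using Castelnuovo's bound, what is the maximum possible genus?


Castelnuovo's bound: write d - 1 = m(r-1) + epsilon with 0 <= epsilon < r-1.
d - 1 = 19 - 1 = 18
r - 1 = 6 - 1 = 5
18 = 3*5 + 3, so m = 3, epsilon = 3
pi(d, r) = m(m-1)(r-1)/2 + m*epsilon
= 3*2*5/2 + 3*3
= 30/2 + 9
= 15 + 9 = 24

24


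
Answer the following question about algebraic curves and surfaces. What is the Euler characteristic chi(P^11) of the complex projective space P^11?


The complex projective space P^11 has one cell in each even real dimension 0, 2, ..., 22.
The cohomology groups are H^{2k}(P^11) = Z for k = 0,...,11, and 0 otherwise.
Euler characteristic = sum of Betti numbers = 1 per even-dimensional cohomology group.
chi(P^11) = 11 + 1 = 12

12


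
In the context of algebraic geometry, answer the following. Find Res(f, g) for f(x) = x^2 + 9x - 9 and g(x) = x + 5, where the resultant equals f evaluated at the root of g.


For Res(f, x - c), we evaluate f at x = c.
f(-5) = (-5)^2 + 9*(-5) - 9
= 25 - 45 - 9
= -20 - 9 = -29
Res(f, g) = -29

-29


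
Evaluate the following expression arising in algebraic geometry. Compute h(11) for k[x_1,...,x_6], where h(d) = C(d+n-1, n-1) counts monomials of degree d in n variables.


The Hilbert function for the polynomial ring in 6 variables is:
h(d) = C(d+n-1, n-1)
h(11) = C(11+6-1, 6-1) = C(16, 5)
= 16! / (5! * 11!)
= 4368

4368


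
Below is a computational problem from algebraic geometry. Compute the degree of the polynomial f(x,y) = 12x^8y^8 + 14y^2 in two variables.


Examine each term for its total degree (sum of exponents).
  Term '12x^8y^8' has total degree 8+8 = 16.
  Term '14y^2' has total degree 0+2 = 2.
The maximum total degree among all terms is 16.

16


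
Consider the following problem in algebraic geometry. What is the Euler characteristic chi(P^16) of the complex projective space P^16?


The complex projective space P^16 has one cell in each even real dimension 0, 2, ..., 32.
The cohomology groups are H^{2k}(P^16) = Z for k = 0,...,16, and 0 otherwise.
Euler characteristic = sum of Betti numbers = 1 per even-dimensional cohomology group.
chi(P^16) = 16 + 1 = 17

17


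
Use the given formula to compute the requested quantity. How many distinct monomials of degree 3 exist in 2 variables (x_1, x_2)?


The number of degree-3 monomials in 2 variables is C(d+n-1, n-1).
= C(3+2-1, 2-1) = C(4, 1)
= 4

4


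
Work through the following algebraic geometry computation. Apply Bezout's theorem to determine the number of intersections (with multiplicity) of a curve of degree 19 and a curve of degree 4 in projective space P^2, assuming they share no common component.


Bezout's theorem states the intersection count equals the product of degrees.
Intersection count = 19 * 4 = 76

76


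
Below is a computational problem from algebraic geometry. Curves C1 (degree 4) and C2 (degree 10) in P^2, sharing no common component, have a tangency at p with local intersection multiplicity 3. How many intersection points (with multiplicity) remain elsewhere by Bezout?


By Bezout's theorem, the total intersection number is d1 * d2.
Total = 4 * 10 = 40
Intersection multiplicity at p = 3
Remaining intersections = 40 - 3 = 37

37


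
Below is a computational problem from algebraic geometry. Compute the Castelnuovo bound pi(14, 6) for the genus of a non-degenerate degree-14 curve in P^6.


Castelnuovo's bound: write d - 1 = m(r-1) + epsilon with 0 <= epsilon < r-1.
d - 1 = 14 - 1 = 13
r - 1 = 6 - 1 = 5
13 = 2*5 + 3, so m = 2, epsilon = 3
pi(d, r) = m(m-1)(r-1)/2 + m*epsilon
= 2*1*5/2 + 2*3
= 10/2 + 6
= 5 + 6 = 11

11


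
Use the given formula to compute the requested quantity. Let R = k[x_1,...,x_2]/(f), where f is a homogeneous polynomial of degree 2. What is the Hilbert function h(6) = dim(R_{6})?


For R = k[x_1,...,x_n]/(f) with f homogeneous of degree e:
The Hilbert series is (1 - t^e)/(1 - t)^n.
So h(d) = C(d+n-1, n-1) - C(d-e+n-1, n-1) for d >= e.
With n=2, e=2, d=6:
C(6+2-1, 2-1) = C(7, 1) = 7
C(6-2+2-1, 2-1) = C(5, 1) = 5
h(6) = 7 - 5 = 2

2


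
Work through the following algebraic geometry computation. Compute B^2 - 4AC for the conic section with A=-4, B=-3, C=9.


The discriminant of a conic Ax^2 + Bxy + Cy^2 + ... = 0 is B^2 - 4AC.
B^2 = (-3)^2 = 9
4AC = 4*(-4)*9 = -144
Discriminant = 9 + 144 = 153

153


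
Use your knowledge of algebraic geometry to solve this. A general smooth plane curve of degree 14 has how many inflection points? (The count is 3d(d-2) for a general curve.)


For a general smooth plane curve C of degree d, the inflection points are
the intersection of C with its Hessian curve, which has degree 3(d-2).
By Bezout, the total intersection number is d * 3(d-2) = 14 * 36 = 504.
For a general curve every flex is ordinary, so each contributes
multiplicity 1 to C·Hess(C), and the number of distinct inflection
points is 3d(d-2).
Inflection points = 3*14*(14-2) = 3*14*12 = 504

504


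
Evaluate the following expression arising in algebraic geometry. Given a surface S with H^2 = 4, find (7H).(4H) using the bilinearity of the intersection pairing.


Using bilinearity of the intersection pairing on a surface S:
(aH).(bH) = ab * (H.H)
We have H^2 = 4.
D.E = (7H).(4H) = 7*4*4
= 28*4
= 112

112


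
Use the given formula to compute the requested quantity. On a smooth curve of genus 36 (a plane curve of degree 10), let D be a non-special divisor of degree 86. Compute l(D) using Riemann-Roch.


First, compute the genus of a smooth plane curve of degree 10:
g = (d-1)(d-2)/2 = (10-1)(10-2)/2 = 36
For a non-special divisor D (i.e., h^1(D) = 0), Riemann-Roch gives:
l(D) = deg(D) - g + 1
Since deg(D) = 86 >= 2g - 1 = 71, D is non-special.
l(D) = 86 - 36 + 1 = 51

51


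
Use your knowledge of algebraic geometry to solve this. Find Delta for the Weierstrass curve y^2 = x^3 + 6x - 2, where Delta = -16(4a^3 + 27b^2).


Compute each component:
4a^3 = 4*6^3 = 4*216 = 864
27b^2 = 27*(-2)^2 = 27*4 = 108
4a^3 + 27b^2 = 864 + 108 = 972
Delta = -16*972 = -15552

-15552


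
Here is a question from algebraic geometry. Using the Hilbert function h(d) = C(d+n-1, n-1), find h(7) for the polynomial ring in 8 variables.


The Hilbert function for the polynomial ring in 8 variables is:
h(d) = C(d+n-1, n-1)
h(7) = C(7+8-1, 8-1) = C(14, 7)
= 14! / (7! * 7!)
= 3432

3432


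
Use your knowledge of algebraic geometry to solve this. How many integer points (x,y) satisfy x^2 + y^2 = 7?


Systematically check integer values of x where x^2 <= 7.
For each valid x, check if 7 - x^2 is a perfect square.
Total integer solutions found: 0

0


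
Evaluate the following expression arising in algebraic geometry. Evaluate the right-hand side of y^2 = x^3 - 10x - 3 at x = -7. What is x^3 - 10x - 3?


Compute x^3 - 10x - 3 at x = -7:
x^3 = (-7)^3 = -343
(-10)*x = (-10)*(-7) = 70
Sum: -343 + 70 - 3 = -276

-276


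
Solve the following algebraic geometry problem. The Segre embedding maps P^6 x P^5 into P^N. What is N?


The Segre embedding maps P^m x P^n into P^N via
all products of coordinates from each factor.
N = (m+1)(n+1) - 1
N = (6+1)(5+1) - 1
N = 7*6 - 1
N = 42 - 1 = 41

41


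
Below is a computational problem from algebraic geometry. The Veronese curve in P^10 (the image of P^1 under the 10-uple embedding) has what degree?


The rational normal curve in P^10 is the image of P^1 under the 10-uple Veronese.
A general hyperplane in P^10 pulls back to a degree-10 form on P^1, which has 10 zeros,
so the curve meets a general hyperplane in 10 points. Degree = 10.

10


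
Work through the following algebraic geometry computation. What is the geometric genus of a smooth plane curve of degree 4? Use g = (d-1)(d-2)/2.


Using the genus formula for smooth plane curves:
g = (d-1)(d-2)/2
g = (4-1)(4-2)/2
g = 3*2/2
g = 6/2 = 3

3


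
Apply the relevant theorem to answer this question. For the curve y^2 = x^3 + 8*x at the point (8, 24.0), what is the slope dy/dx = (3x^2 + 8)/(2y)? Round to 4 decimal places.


Using implicit differentiation of y^2 = x^3 + 8*x:
2y * dy/dx = 3x^2 + 8
dy/dx = (3x^2 + 8)/(2y)
Numerator: 3*8^2 + 8 = 200
Denominator: 2*24.0 = 48.0
dy/dx = 200/48.0 = 4.1667

4.1667


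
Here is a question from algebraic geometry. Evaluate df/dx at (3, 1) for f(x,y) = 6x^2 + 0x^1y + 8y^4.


df/dx = 2*6*x^1 + 1*0*x^0*y
At (3,1): 2*6*3^1 + 1*0*3^0*1
= 36 + 0
= 36

36


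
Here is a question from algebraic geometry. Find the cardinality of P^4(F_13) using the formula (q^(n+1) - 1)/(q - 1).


P^4(F_13) has (q^(n+1) - 1)/(q - 1) points.
= 13^4 + 13^3 + 13^2 + 13^1 + 13^0
= 28561 + 2197 + 169 + 13 + 1
= 30941

30941


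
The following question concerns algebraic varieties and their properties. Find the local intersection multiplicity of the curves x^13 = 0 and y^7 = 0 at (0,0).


The intersection multiplicity of V(x^a) and V(y^b) at the origin is:
I(O; V(x^13), V(y^7)) = dim_k(k[x,y]/(x^13, y^7))
A basis for k[x,y]/(x^13, y^7) is the set of monomials x^i * y^j
where 0 <= i < 13 and 0 <= j < 7.
The number of such monomials is 13 * 7 = 91

91


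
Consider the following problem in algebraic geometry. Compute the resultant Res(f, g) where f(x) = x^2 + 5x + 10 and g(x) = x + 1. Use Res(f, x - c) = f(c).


For Res(f, x - c), we evaluate f at x = c.
f(-1) = (-1)^2 + 5*(-1) + 10
= 1 - 5 + 10
= -4 + 10 = 6
Res(f, g) = 6

6


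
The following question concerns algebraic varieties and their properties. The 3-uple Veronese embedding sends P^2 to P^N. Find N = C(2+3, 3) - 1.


The Veronese embedding v_d: P^n -> P^N maps each point to all
degree-d monomials in n+1 homogeneous coordinates.
N = C(n+d, d) - 1
N = C(2+3, 3) - 1
N = C(5, 3) - 1
C(5, 3) = 10
N = 10 - 1 = 9

9


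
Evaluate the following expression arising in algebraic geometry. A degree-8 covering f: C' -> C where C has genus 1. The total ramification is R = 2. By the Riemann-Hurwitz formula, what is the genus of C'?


Riemann-Hurwitz formula: 2g' - 2 = d(2g - 2) + R
Given: d = 8, g = 1, R = 2
2g' - 2 = 8*(2*1 - 2) + 2
2g' - 2 = 8*0 + 2
2g' - 2 = 0 + 2 = 2
2g' = 4
g' = 2

2


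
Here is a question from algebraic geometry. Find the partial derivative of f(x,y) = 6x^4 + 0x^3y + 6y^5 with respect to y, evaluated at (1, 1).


df/dy = 0*x^3 + 5*6*y^4
At (1,1): 0*1^3 + 5*6*1^4
= 0 + 30
= 30

30


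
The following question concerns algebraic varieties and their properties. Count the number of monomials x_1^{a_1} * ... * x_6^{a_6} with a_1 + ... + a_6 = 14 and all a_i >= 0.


The number of degree-14 monomials in 6 variables is C(d+n-1, n-1).
= C(14+6-1, 6-1) = C(19, 5)
= 11628

11628


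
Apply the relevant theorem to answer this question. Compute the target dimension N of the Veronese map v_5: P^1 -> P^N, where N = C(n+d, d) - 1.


The Veronese embedding v_d: P^n -> P^N maps each point to all
degree-d monomials in n+1 homogeneous coordinates.
N = C(n+d, d) - 1
N = C(1+5, 5) - 1
N = C(6, 5) - 1
C(6, 5) = 6
N = 6 - 1 = 5

5


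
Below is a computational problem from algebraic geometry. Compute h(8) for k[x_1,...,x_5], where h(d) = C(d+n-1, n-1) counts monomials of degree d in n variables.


The Hilbert function for the polynomial ring in 5 variables is:
h(d) = C(d+n-1, n-1)
h(8) = C(8+5-1, 5-1) = C(12, 4)
= 12! / (4! * 8!)
= 495

495


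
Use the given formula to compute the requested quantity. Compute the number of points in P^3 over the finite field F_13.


P^3(F_13) has (q^(n+1) - 1)/(q - 1) points.
= 13^3 + 13^2 + 13^1 + 13^0
= 2197 + 169 + 13 + 1
= 2380

2380


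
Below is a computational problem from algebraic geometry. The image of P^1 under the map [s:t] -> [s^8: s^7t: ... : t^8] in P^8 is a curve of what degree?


The rational normal curve in P^8 is the image of P^1 under the 8-uple Veronese.
A general hyperplane in P^8 pulls back to a degree-8 form on P^1, which has 8 zeros,
so the curve meets a general hyperplane in 8 points. Degree = 8.

8


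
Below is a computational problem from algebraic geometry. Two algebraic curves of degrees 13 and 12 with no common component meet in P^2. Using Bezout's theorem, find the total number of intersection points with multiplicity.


Bezout's theorem states the intersection count equals the product of degrees.
Intersection count = 13 * 12 = 156

156


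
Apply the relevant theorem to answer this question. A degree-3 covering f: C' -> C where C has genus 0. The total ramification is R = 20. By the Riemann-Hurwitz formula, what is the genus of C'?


Riemann-Hurwitz formula: 2g' - 2 = d(2g - 2) + R
Given: d = 3, g = 0, R = 20
2g' - 2 = 3*(2*0 - 2) + 20
2g' - 2 = 3*(-2) + 20
2g' - 2 = -6 + 20 = 14
2g' = 16
g' = 8

8


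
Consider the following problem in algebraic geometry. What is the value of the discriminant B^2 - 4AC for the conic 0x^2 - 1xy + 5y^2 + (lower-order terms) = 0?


The discriminant of a conic Ax^2 + Bxy + Cy^2 + ... = 0 is B^2 - 4AC.
B^2 = (-1)^2 = 1
4AC = 4*0*5 = 0
Discriminant = 1 + 0 = 1

1


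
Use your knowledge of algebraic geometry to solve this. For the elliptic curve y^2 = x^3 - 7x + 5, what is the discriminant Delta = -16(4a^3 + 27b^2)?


Compute each component:
4a^3 = 4*(-7)^3 = 4*(-343) = -1372
27b^2 = 27*5^2 = 27*25 = 675
4a^3 + 27b^2 = -1372 + 675 = -697
Delta = -16*(-697) = 11152

11152


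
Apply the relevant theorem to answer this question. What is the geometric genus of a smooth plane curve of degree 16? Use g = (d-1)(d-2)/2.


Using the genus formula for smooth plane curves:
g = (d-1)(d-2)/2
g = (16-1)(16-2)/2
g = 15*14/2
g = 210/2 = 105

105


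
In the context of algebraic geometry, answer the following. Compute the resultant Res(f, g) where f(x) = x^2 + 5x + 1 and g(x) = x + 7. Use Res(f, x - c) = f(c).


For Res(f, x - c), we evaluate f at x = c.
f(-7) = (-7)^2 + 5*(-7) + 1
= 49 - 35 + 1
= 14 + 1 = 15
Res(f, g) = 15

15


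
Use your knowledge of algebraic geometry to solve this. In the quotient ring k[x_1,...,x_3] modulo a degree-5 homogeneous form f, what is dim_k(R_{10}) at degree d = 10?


For R = k[x_1,...,x_n]/(f) with f homogeneous of degree e:
The Hilbert series is (1 - t^e)/(1 - t)^n.
So h(d) = C(d+n-1, n-1) - C(d-e+n-1, n-1) for d >= e.
With n=3, e=5, d=10:
C(10+3-1, 3-1) = C(12, 2) = 66
C(10-5+3-1, 3-1) = C(7, 2) = 21
h(10) = 66 - 21 = 45

45


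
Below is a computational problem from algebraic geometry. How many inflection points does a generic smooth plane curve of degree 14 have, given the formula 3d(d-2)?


For a general smooth plane curve C of degree d, the inflection points are
the intersection of C with its Hessian curve, which has degree 3(d-2).
By Bezout, the total intersection number is d * 3(d-2) = 14 * 36 = 504.
For a general curve every flex is ordinary, so each contributes
multiplicity 1 to C·Hess(C), and the number of distinct inflection
points is 3d(d-2).
Inflection points = 3*14*(14-2) = 3*14*12 = 504

504


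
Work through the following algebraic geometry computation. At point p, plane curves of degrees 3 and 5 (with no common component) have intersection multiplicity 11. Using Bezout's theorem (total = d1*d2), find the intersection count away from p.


By Bezout's theorem, the total intersection number is d1 * d2.
Total = 3 * 5 = 15
Intersection multiplicity at p = 11
Remaining intersections = 15 - 11 = 4

4


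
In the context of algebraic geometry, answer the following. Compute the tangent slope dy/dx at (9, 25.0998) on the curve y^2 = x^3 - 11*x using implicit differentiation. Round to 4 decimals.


Using implicit differentiation of y^2 = x^3 - 11*x:
2y * dy/dx = 3x^2 - 11
dy/dx = (3x^2 - 11)/(2y)
Numerator: 3*9^2 - 11 = 232
Denominator: 2*25.0998 = 50.1996
dy/dx = 232/50.1996 = 4.6216

4.6216


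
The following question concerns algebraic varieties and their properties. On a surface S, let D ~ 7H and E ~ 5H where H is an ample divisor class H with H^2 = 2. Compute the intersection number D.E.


Using bilinearity of the intersection pairing on a surface S:
(aH).(bH) = ab * (H.H)
We have H^2 = 2.
D.E = (7H).(5H) = 7*5*2
= 35*2
= 70

70


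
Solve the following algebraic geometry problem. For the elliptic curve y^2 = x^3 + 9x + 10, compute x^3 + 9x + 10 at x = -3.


Compute x^3 + 9x + 10 at x = -3:
x^3 = (-3)^3 = -27
9*x = 9*(-3) = -27
Sum: -27 - 27 + 10 = -44

-44


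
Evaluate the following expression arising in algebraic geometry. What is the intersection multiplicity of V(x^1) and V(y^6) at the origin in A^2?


The intersection multiplicity of V(x^a) and V(y^b) at the origin is:
I(O; V(x^1), V(y^6)) = dim_k(k[x,y]/(x^1, y^6))
A basis for k[x,y]/(x^1, y^6) is the set of monomials x^i * y^j
where 0 <= i < 1 and 0 <= j < 6.
The number of such monomials is 1 * 6 = 6

6


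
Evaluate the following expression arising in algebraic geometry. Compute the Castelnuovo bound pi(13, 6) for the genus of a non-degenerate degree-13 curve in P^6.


Castelnuovo's bound: write d - 1 = m(r-1) + epsilon with 0 <= epsilon < r-1.
d - 1 = 13 - 1 = 12
r - 1 = 6 - 1 = 5
12 = 2*5 + 2, so m = 2, epsilon = 2
pi(d, r) = m(m-1)(r-1)/2 + m*epsilon
= 2*1*5/2 + 2*2
= 10/2 + 4
= 5 + 4 = 9

9


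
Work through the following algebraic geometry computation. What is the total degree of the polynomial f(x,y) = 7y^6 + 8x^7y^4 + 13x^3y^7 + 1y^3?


Examine each term for its total degree (sum of exponents).
  Term '7y^6' has total degree 0+6 = 6.
  Term '8x^7y^4' has total degree 7+4 = 11.
  Term '13x^3y^7' has total degree 3+7 = 10.
  Term '1y^3' has total degree 0+3 = 3.
The maximum total degree among all terms is 11.

11


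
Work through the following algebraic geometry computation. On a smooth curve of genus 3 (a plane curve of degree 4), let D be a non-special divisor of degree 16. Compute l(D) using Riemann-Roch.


First, compute the genus of a smooth plane curve of degree 4:
g = (d-1)(d-2)/2 = (4-1)(4-2)/2 = 3
For a non-special divisor D (i.e., h^1(D) = 0), Riemann-Roch gives:
l(D) = deg(D) - g + 1
Since deg(D) = 16 >= 2g - 1 = 5, D is non-special.
l(D) = 16 - 3 + 1 = 14

14


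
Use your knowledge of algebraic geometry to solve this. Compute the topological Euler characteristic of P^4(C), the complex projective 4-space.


The complex projective space P^4 has one cell in each even real dimension 0, 2, ..., 8.
The cohomology groups are H^{2k}(P^4) = Z for k = 0,...,4, and 0 otherwise.
Euler characteristic = sum of Betti numbers = 1 per even-dimensional cohomology group.
chi(P^4) = 4 + 1 = 5

5


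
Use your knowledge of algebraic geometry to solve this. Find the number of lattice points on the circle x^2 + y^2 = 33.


Systematically check integer values of x where x^2 <= 33.
For each valid x, check if 33 - x^2 is a perfect square.
Total integer solutions found: 0

0


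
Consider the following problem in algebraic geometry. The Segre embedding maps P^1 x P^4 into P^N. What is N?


The Segre embedding maps P^m x P^n into P^N via
all products of coordinates from each factor.
N = (m+1)(n+1) - 1
N = (1+1)(4+1) - 1
N = 2*5 - 1
N = 10 - 1 = 9

9


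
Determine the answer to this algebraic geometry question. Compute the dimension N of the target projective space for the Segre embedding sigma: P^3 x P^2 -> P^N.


The Segre embedding maps P^m x P^n into P^N via
all products of coordinates from each factor.
N = (m+1)(n+1) - 1
N = (3+1)(2+1) - 1
N = 4*3 - 1
N = 12 - 1 = 11

11


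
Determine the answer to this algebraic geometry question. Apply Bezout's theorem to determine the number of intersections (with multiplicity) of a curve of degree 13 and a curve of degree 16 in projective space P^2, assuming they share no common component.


Bezout's theorem states the intersection count equals the product of degrees.
Intersection count = 13 * 16 = 208

208


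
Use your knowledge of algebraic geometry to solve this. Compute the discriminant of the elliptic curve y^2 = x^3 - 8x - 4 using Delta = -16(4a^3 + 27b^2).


Compute each component:
4a^3 = 4*(-8)^3 = 4*(-512) = -2048
27b^2 = 27*(-4)^2 = 27*16 = 432
4a^3 + 27b^2 = -2048 + 432 = -1616
Delta = -16*(-1616) = 25856

25856


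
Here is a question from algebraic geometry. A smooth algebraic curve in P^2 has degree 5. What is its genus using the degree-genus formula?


Using the genus formula for smooth plane curves:
g = (d-1)(d-2)/2
g = (5-1)(5-2)/2
g = 4*3/2
g = 12/2 = 6

6


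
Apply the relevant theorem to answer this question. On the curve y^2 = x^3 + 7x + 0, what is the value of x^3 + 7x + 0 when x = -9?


Compute x^3 + 7x + 0 at x = -9:
x^3 = (-9)^3 = -729
7*x = 7*(-9) = -63
Sum: -729 - 63 + 0 = -792

-792


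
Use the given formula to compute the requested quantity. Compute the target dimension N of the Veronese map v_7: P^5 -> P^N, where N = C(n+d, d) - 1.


The Veronese embedding v_d: P^n -> P^N maps each point to all
degree-d monomials in n+1 homogeneous coordinates.
N = C(n+d, d) - 1
N = C(5+7, 7) - 1
N = C(12, 7) - 1
C(12, 7) = 792
N = 792 - 1 = 791

791


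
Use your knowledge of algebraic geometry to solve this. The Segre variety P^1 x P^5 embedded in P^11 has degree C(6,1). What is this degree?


The degree of the Segre variety P^1 x P^5 is C(m+n, m).
= C(6, 1)
= 6

6


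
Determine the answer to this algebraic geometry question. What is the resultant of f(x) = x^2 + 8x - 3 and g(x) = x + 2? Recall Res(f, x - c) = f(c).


For Res(f, x - c), we evaluate f at x = c.
f(-2) = (-2)^2 + 8*(-2) - 3
= 4 - 16 - 3
= -12 - 3 = -15
Res(f, g) = -15

-15


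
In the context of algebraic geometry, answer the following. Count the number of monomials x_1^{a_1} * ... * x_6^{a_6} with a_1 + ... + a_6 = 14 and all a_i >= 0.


The number of degree-14 monomials in 6 variables is C(d+n-1, n-1).
= C(14+6-1, 6-1) = C(19, 5)
= 11628

11628


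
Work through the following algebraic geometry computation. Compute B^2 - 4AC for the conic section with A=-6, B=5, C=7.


The discriminant of a conic Ax^2 + Bxy + Cy^2 + ... = 0 is B^2 - 4AC.
B^2 = 5^2 = 25
4AC = 4*(-6)*7 = -168
Discriminant = 25 + 168 = 193

193


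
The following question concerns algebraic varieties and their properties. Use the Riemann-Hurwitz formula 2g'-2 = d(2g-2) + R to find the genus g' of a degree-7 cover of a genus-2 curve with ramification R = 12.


Riemann-Hurwitz formula: 2g' - 2 = d(2g - 2) + R
Given: d = 7, g = 2, R = 12
2g' - 2 = 7*(2*2 - 2) + 12
2g' - 2 = 7*2 + 12
2g' - 2 = 14 + 12 = 26
2g' = 28
g' = 14

14


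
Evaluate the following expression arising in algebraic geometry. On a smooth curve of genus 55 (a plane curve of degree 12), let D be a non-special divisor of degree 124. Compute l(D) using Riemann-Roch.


First, compute the genus of a smooth plane curve of degree 12:
g = (d-1)(d-2)/2 = (12-1)(12-2)/2 = 55
For a non-special divisor D (i.e., h^1(D) = 0), Riemann-Roch gives:
l(D) = deg(D) - g + 1
Since deg(D) = 124 >= 2g - 1 = 109, D is non-special.
l(D) = 124 - 55 + 1 = 70

70


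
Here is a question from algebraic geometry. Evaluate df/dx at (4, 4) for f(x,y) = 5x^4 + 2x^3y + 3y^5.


df/dx = 4*5*x^3 + 3*2*x^2*y
At (4,4): 4*5*4^3 + 3*2*4^2*4
= 1280 + 384
= 1664

1664


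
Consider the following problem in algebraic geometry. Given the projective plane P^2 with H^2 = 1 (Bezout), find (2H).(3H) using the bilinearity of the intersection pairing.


Using bilinearity of the intersection pairing on the projective plane P^2:
(aH).(bH) = ab * (H.H)
We have H^2 = 1 (Bezout).
D.E = (2H).(3H) = 2*3*1
= 6*1
= 6

6


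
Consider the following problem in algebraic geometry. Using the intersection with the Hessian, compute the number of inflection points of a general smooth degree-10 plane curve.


For a general smooth plane curve C of degree d, the inflection points are
the intersection of C with its Hessian curve, which has degree 3(d-2).
By Bezout, the total intersection number is d * 3(d-2) = 10 * 24 = 240.
For a general curve every flex is ordinary, so each contributes
multiplicity 1 to C·Hess(C), and the number of distinct inflection
points is 3d(d-2).
Inflection points = 3*10*(10-2) = 3*10*8 = 240

240


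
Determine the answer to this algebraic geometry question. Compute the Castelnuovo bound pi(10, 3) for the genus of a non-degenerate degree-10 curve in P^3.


Castelnuovo's bound: write d - 1 = m(r-1) + epsilon with 0 <= epsilon < r-1.
d - 1 = 10 - 1 = 9
r - 1 = 3 - 1 = 2
9 = 4*2 + 1, so m = 4, epsilon = 1
pi(d, r) = m(m-1)(r-1)/2 + m*epsilon
= 4*3*2/2 + 4*1
= 24/2 + 4
= 12 + 4 = 16

16


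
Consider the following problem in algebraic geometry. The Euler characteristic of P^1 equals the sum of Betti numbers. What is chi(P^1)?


The complex projective space P^1 has one cell in each even real dimension 0, 2, ..., 2.
The cohomology groups are H^{2k}(P^1) = Z for k = 0,...,1, and 0 otherwise.
Euler characteristic = sum of Betti numbers = 1 per even-dimensional cohomology group.
chi(P^1) = 1 + 1 = 2

2


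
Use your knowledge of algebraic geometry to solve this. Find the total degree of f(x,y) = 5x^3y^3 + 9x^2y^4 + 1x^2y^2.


Examine each term for its total degree (sum of exponents).
  Term '5x^3y^3' has total degree 3+3 = 6.
  Term '9x^2y^4' has total degree 2+4 = 6.
  Term '1x^2y^2' has total degree 2+2 = 4.
The maximum total degree among all terms is 6.

6


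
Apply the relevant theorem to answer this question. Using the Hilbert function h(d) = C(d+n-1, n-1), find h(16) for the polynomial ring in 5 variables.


The Hilbert function for the polynomial ring in 5 variables is:
h(d) = C(d+n-1, n-1)
h(16) = C(16+5-1, 5-1) = C(20, 4)
= 20! / (4! * 16!)
= 4845

4845


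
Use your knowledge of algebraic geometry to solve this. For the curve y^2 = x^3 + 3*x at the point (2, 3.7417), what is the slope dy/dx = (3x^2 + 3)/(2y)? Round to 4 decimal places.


Using implicit differentiation of y^2 = x^3 + 3*x:
2y * dy/dx = 3x^2 + 3
dy/dx = (3x^2 + 3)/(2y)
Numerator: 3*2^2 + 3 = 15
Denominator: 2*3.7417 = 7.4834
dy/dx = 15/7.4834 = 2.0044

2.0044


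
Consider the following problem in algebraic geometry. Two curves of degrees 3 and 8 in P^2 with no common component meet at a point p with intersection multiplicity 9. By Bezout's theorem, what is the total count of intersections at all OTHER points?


By Bezout's theorem, the total intersection number is d1 * d2.
Total = 3 * 8 = 24
Intersection multiplicity at p = 9
Remaining intersections = 24 - 9 = 15

15


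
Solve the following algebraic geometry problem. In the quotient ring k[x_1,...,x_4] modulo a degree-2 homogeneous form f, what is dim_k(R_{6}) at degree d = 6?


For R = k[x_1,...,x_n]/(f) with f homogeneous of degree e:
The Hilbert series is (1 - t^e)/(1 - t)^n.
So h(d) = C(d+n-1, n-1) - C(d-e+n-1, n-1) for d >= e.
With n=4, e=2, d=6:
C(6+4-1, 4-1) = C(9, 3) = 84
C(6-2+4-1, 4-1) = C(7, 3) = 35
h(6) = 84 - 35 = 49

49


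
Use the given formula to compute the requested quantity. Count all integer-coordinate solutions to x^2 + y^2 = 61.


Systematically check integer values of x where x^2 <= 61.
For each valid x, check if 61 - x^2 is a perfect square.
x=5: 61 - 25 = 36, sqrt = 6 (valid)
x=6: 61 - 36 = 25, sqrt = 5 (valid)
Total integer solutions found: 8

8


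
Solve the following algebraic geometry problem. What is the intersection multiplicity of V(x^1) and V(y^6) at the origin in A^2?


The intersection multiplicity of V(x^a) and V(y^b) at the origin is:
I(O; V(x^1), V(y^6)) = dim_k(k[x,y]/(x^1, y^6))
A basis for k[x,y]/(x^1, y^6) is the set of monomials x^i * y^j
where 0 <= i < 1 and 0 <= j < 6.
The number of such monomials is 1 * 6 = 6

6


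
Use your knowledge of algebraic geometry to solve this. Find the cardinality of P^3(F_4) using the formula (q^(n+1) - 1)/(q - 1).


P^3(F_4) has (q^(n+1) - 1)/(q - 1) points.
= 4^3 + 4^2 + 4^1 + 4^0
= 64 + 16 + 4 + 1
= 85

85


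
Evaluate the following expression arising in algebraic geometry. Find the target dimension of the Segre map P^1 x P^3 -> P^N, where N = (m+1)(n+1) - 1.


The Segre embedding maps P^m x P^n into P^N via
all products of coordinates from each factor.
N = (m+1)(n+1) - 1
N = (1+1)(3+1) - 1
N = 2*4 - 1
N = 8 - 1 = 7

7


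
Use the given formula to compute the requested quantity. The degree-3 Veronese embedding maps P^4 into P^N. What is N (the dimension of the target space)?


The Veronese embedding v_d: P^n -> P^N maps each point to all
degree-d monomials in n+1 homogeneous coordinates.
N = C(n+d, d) - 1
N = C(4+3, 3) - 1
N = C(7, 3) - 1
C(7, 3) = 35
N = 35 - 1 = 34

34


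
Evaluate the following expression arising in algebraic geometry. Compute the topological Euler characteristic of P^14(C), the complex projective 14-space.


The complex projective space P^14 has one cell in each even real dimension 0, 2, ..., 28.
The cohomology groups are H^{2k}(P^14) = Z for k = 0,...,14, and 0 otherwise.
Euler characteristic = sum of Betti numbers = 1 per even-dimensional cohomology group.
chi(P^14) = 14 + 1 = 15

15


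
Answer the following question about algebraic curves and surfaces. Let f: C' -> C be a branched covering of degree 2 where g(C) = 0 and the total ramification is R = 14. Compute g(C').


Riemann-Hurwitz formula: 2g' - 2 = d(2g - 2) + R
Given: d = 2, g = 0, R = 14
2g' - 2 = 2*(2*0 - 2) + 14
2g' - 2 = 2*(-2) + 14
2g' - 2 = -4 + 14 = 10
2g' = 12
g' = 6

6


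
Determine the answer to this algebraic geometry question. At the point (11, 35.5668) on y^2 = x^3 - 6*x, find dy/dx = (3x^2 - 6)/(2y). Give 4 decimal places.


Using implicit differentiation of y^2 = x^3 - 6*x:
2y * dy/dx = 3x^2 - 6
dy/dx = (3x^2 - 6)/(2y)
Numerator: 3*11^2 - 6 = 357
Denominator: 2*35.5668 = 71.1336
dy/dx = 357/71.1336 = 5.0187

5.0187


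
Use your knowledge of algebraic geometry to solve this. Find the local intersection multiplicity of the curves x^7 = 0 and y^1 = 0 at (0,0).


The intersection multiplicity of V(x^a) and V(y^b) at the origin is:
I(O; V(x^7), V(y^1)) = dim_k(k[x,y]/(x^7, y^1))
A basis for k[x,y]/(x^7, y^1) is the set of monomials x^i * y^j
where 0 <= i < 7 and 0 <= j < 1.
The number of such monomials is 7 * 1 = 7

7


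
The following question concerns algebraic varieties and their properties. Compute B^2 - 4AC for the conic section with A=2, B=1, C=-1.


The discriminant of a conic Ax^2 + Bxy + Cy^2 + ... = 0 is B^2 - 4AC.
B^2 = 1^2 = 1
4AC = 4*2*(-1) = -8
Discriminant = 1 + 8 = 9

9


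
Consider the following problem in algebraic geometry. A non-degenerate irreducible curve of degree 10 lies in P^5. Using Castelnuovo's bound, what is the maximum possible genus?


Castelnuovo's bound: write d - 1 = m(r-1) + epsilon with 0 <= epsilon < r-1.
d - 1 = 10 - 1 = 9
r - 1 = 5 - 1 = 4
9 = 2*4 + 1, so m = 2, epsilon = 1
pi(d, r) = m(m-1)(r-1)/2 + m*epsilon
= 2*1*4/2 + 2*1
= 8/2 + 2
= 4 + 2 = 6

6


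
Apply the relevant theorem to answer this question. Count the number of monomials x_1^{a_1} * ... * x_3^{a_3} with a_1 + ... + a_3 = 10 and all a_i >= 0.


The number of degree-10 monomials in 3 variables is C(d+n-1, n-1).
= C(10+3-1, 3-1) = C(12, 2)
= 66

66


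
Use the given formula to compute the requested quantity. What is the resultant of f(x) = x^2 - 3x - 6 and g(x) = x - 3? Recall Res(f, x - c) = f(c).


For Res(f, x - c), we evaluate f at x = c.
f(3) = 3^2 - 3*3 - 6
= 9 - 9 - 6
= 0 - 6 = -6
Res(f, g) = -6

-6


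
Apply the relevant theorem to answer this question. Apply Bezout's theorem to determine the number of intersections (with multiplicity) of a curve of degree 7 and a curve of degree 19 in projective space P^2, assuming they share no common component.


Bezout's theorem states the intersection count equals the product of degrees.
Intersection count = 7 * 19 = 133

133


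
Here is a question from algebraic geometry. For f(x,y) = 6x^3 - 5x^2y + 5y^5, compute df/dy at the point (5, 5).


df/dy = (-5)*x^2 + 5*5*y^4
At (5,5): (-5)*5^2 + 5*5*5^4
= -125 + 15625
= 15500

15500


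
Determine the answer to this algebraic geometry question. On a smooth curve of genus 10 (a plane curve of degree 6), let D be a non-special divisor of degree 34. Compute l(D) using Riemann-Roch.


First, compute the genus of a smooth plane curve of degree 6:
g = (d-1)(d-2)/2 = (6-1)(6-2)/2 = 10
For a non-special divisor D (i.e., h^1(D) = 0), Riemann-Roch gives:
l(D) = deg(D) - g + 1
Since deg(D) = 34 >= 2g - 1 = 19, D is non-special.
l(D) = 34 - 10 + 1 = 25

25


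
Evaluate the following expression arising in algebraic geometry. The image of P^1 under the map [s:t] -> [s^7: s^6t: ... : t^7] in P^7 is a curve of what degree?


The rational normal curve in P^7 is the image of P^1 under the 7-uple Veronese.
A general hyperplane in P^7 pulls back to a degree-7 form on P^1, which has 7 zeros,
so the curve meets a general hyperplane in 7 points. Degree = 7.

7


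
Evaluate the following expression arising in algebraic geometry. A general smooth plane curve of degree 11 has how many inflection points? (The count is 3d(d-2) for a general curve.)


For a general smooth plane curve C of degree d, the inflection points are
the intersection of C with its Hessian curve, which has degree 3(d-2).
By Bezout, the total intersection number is d * 3(d-2) = 11 * 27 = 297.
For a general curve every flex is ordinary, so each contributes
multiplicity 1 to C·Hess(C), and the number of distinct inflection
points is 3d(d-2).
Inflection points = 3*11*(11-2) = 3*11*9 = 297

297


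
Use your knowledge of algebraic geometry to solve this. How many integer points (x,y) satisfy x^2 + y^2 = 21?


Systematically check integer values of x where x^2 <= 21.
For each valid x, check if 21 - x^2 is a perfect square.
Total integer solutions found: 0

0


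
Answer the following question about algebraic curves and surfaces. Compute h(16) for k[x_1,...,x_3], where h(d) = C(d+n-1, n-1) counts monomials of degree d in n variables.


The Hilbert function for the polynomial ring in 3 variables is:
h(d) = C(d+n-1, n-1)
h(16) = C(16+3-1, 3-1) = C(18, 2)
= 18! / (2! * 16!)
= 153

153


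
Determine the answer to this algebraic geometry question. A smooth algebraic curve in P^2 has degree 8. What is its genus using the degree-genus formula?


Using the genus formula for smooth plane curves:
g = (d-1)(d-2)/2
g = (8-1)(8-2)/2
g = 7*6/2
g = 42/2 = 21

21
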